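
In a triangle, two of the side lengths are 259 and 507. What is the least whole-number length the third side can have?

249

The third side must exceed |259 − 507| = 248.
The smallest integer above 248 is 249.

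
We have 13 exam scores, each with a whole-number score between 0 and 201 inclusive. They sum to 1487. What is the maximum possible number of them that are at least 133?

11

If k of the values are ≥ 133, the total is ≥ 133k + 0(13 − k).
Setting 133k + 0(13 − k) ≤ 1487 gives 133k ≤ 1487, so k ≤ 11.
k = 11 is achieved by 11 values at 133 and 2 at 0, total 1463; add 24 to one value (staying below 133) to reach 1487.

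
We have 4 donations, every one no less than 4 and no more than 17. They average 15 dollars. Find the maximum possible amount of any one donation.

17

To make one donation as large as possible, make the other 3 as small as possible.
The total is 4 × 15 = 60.
The other 3 contribute at least 3 × 4 = 12, leaving at most 60 − 12 = 48.
But each donation is capped at 17, so the maximum is 17.
Achievable: one at 17 and the other 3 totalling 43, which fits since 3 × 4 ≤ 43 ≤ 3 × 17.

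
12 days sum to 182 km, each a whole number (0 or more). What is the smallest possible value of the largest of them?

16

The average is 182/12 > 15, so not all 12 can be 15 or less; the largest is ≥ 16.
Achievable: 2 of them at 16 and 10 at 15 total 182.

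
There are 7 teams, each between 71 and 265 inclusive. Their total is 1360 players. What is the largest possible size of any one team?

To make one team as large as possible, make the other 6 as small as possible.
The other 6 contribute at least 6 × 71 = 426, leaving at most 1360 − 426 = 934.
But each team is capped at 265, so the maximum is 265.
Achievable: one at 265 and the other 6 totalling 1095, which fits since 6 × 71 ≤ 1095 ≤ 6 × 265.

265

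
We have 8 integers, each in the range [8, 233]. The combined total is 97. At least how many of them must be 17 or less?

5

Let j be the number exceeding 17. Then the total is ≥ 18·j + 8·(8 − j) = 64 + 10j.
So 10j ≤ 33 and j ≤ 3; hence at least 8 − 3 = 5 are ≤ 17.
Exactly 5 works: 5 values at 8 and 3 at 18 total 94; raise one of the low values by 3 (still ≤ 17) to hit 97.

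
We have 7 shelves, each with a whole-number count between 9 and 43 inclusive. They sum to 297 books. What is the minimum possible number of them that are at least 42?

5

Suppose at most 7 − j of them reach 42; then j values are ≤ 41 and the rest ≤ 43.
The total is then ≤ 41·j + 43·(7 − j) = 301 − 2j. For this to be ≥ 297 we need j ≤ 2, so at least 7 − 2 = 5 must reach 42.
Exactly 5 works: 5 values at 43 and 2 at 41 total 297.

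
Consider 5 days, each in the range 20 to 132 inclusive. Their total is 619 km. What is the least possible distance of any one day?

91

Minimizing one value means maximizing the remaining 4.
The other 4 contribute at most 4 × 132 = 528, leaving at least 619 − 528 = 91.
Since 91 ≥ 20, this is achievable: one at 91 and 4 at 132.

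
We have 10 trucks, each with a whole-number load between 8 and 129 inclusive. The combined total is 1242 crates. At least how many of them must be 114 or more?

Suppose at most 10 − j of them reach 114; then j values are ≤ 113 and the rest ≤ 129.
The total is then ≤ 113·j + 129·(10 − j) = 1290 − 16j. For this to be ≥ 1242 we need j ≤ 3, so at least 10 − 3 = 7 must reach 114.
Exactly 7 works: 7 values at 129 and 3 at 113 total 1242.

7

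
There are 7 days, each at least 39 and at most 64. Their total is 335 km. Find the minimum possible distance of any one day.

39

Minimizing one value means maximizing the remaining 6.
The other 6 can take up 6 × 64 = 384 ≥ 335 − 39, so one day can sit at its floor of 39.
Achievable: one at 39 and the other 6 totalling 296, which fits since 6 × 39 ≤ 296 ≤ 6 × 64.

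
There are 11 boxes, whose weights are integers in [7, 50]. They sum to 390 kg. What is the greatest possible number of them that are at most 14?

4

Suppose k of them are at most 14. Those contribute at most 14 each and the rest at most 50 each.
So the total is at most 14k + 50(11 − k) = 550 − 36k. This must still be ≥ 390, so k ≤ 4.
k = 4 is achieved by 4 values at 14 and 7 at 50, total 406; lower one of the 50's by 16 (still > 14) to reach 390.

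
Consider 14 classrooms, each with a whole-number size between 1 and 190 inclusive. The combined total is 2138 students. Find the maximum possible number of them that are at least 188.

11

If k of the values are ≥ 188, the total is ≥ 188k + 1(14 − k).
Setting 188k + 1(14 − k) ≤ 2138 gives 187k ≤ 2124, so k ≤ 11.
k = 11 is achieved by 11 values at 188 and 3 at 1, total 2071; add 67 to one value (staying below 188) to reach 2138.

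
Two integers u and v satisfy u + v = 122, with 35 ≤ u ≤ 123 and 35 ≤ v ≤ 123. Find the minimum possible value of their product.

Since u + v is fixed, pushing one of them to its bound minimizes the product.
At the endpoint u = 35, v = 122 − 35 = 87, so uv = 35 × 87 = 3045.

3045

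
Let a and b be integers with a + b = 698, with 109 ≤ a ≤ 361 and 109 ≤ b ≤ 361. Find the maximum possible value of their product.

With a + b fixed, ab peaks when the two are closest together.
Taking a = 349 and b = 349 (both in [109, 361]) gives ab = 121801.

121801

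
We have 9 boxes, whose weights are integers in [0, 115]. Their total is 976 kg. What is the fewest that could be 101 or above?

If only k of them are at least 101, the other 9 − k are at most 100, so the total is at most k·115 + (9 − k)·100.
This must reach 976, so k·115 + (9 − k)·100 ≥ 976, giving k ≥ 6.
Exactly 6 works: 6 values at 115 and 3 at 100 total 990; lower one of the high values by 14 (still ≥ 101) to hit 976.

6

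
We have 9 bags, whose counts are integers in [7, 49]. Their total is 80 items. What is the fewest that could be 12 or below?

Each value above 12 is at least 13, contributing at least 13 − 7 = 6 above the floor 7.
The sum exceeds the floor total 63 by 17, so at most ⌊17/6⌋ = 2 exceed 12, and at least 7 are ≤ 12.
Exactly 7 works: 7 values at 7 and 2 at 13 total 75; raise one of the low values by 5 (still ≤ 12) to hit 80.

7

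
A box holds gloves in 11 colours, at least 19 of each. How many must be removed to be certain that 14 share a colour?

144

You could draw 13 of every colour without reaching 14 of any — 143 in all.
One more forces 14 of some colour, so 143 + 1 = 144.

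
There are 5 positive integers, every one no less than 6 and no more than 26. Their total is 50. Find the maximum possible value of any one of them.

26

Maximizing one value means minimizing the remaining 4.
The other 4 contribute at least 4 × 6 = 24, leaving at most 50 − 24 = 26.
Since 26 ≤ 26, this is achievable: one at 26 and 4 at 6.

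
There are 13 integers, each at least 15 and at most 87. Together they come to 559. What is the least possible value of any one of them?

To make one integer as small as possible, make the other 12 as large as possible.
The other 12 can take up 12 × 87 = 1044 ≥ 559 − 15, so one integer can sit at its floor of 15.
Achievable: one at 15 and the other 12 totalling 544, which fits since 12 × 15 ≤ 544 ≤ 12 × 87.

15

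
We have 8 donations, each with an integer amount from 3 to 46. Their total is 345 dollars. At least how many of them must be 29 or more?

Each value short of 29 is at most 28, costing at least 46 − 28 = 18 against the maximum total of 368.
We can afford to lose at most 368 − 345 = 23, so at most ⌊23/18⌋ = 1 fall short, and at least 7 are ≥ 29.
Exactly 7 works: 7 values at 46 and 1 at 28 total 350; lower one of the high values by 5 (still ≥ 29) to hit 345.

7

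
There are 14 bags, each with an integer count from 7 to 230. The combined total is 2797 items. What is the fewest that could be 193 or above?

Each value short of 193 is at most 192, costing at least 230 − 192 = 38 against the maximum total of 3220.
We can afford to lose at most 3220 − 2797 = 423, so at most ⌊423/38⌋ = 11 fall short, and at least 3 are ≥ 193.
Exactly 3 works: 3 values at 230 and 11 at 192 total 2802; lower one of the high values by 5 (still ≥ 193) to hit 2797.

3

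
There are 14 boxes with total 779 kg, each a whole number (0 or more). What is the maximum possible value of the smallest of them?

55

The 14 values sum to 779, so their minimum is at most ⌊779/14⌋ = 55.
Achievable: 5 of them at 55 and 9 at 56 total 779.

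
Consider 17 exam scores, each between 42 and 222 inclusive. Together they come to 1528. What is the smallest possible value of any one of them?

42

Minimizing one value means maximizing the remaining 16.
The other 16 can take up 16 × 222 = 3552 ≥ 1528 − 42, so one score can sit at its floor of 42.
Achievable: one at 42 and the other 16 totalling 1486, which fits since 16 × 42 ≤ 1486 ≤ 16 × 222.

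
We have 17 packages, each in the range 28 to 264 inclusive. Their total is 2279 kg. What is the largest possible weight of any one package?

264

To make one package as large as possible, make the other 16 as small as possible.
The other 16 contribute at least 16 × 28 = 448, leaving at most 2279 − 448 = 1831.
But each package is capped at 264, so the maximum is 264.
Achievable: one at 264 and the other 16 totalling 2015, which fits since 16 × 28 ≤ 2015 ≤ 16 × 264.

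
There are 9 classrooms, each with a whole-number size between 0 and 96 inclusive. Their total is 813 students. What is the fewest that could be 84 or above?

Suppose at most 9 − j of them reach 84; then j values are ≤ 83 and the rest ≤ 96.
The total is then ≤ 83·j + 96·(9 − j) = 864 − 13j. For this to be ≥ 813 we need j ≤ 3, so at least 9 − 3 = 6 must reach 84.
Exactly 6 works: 6 values at 96 and 3 at 83 total 825; lower one of the high values by 12 (still ≥ 84) to hit 813.

6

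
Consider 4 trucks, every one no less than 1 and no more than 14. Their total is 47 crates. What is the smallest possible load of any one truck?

Minimizing one value means maximizing the remaining 3.
The other 3 contribute at most 3 × 14 = 42, leaving at least 47 − 42 = 5.
Since 5 ≥ 1, this is achievable: one at 5 and 3 at 14.

5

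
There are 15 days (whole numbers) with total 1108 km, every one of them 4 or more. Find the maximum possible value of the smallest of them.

73

The 15 values sum to 1108, so their minimum is at most ⌊1108/15⌋ = 73.
Achievable: 2 of them at 73 and 13 at 74 total 1108.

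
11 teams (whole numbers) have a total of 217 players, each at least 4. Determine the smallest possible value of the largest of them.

The 11 values sum to 217, so their maximum is at least ⌈217/11⌉ = 20.
Taking 3 copies of 19 and 8 copies of 20 gives exactly 217, so 20 is attained.

20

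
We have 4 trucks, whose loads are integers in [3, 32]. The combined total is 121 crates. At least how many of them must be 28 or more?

3

Each value short of 28 is at most 27, costing at least 32 − 27 = 5 against the maximum total of 128.
We can afford to lose at most 128 − 121 = 7, so at most ⌊7/5⌋ = 1 fall short, and at least 3 are ≥ 28.
Exactly 3 works: 3 values at 32 and 1 at 27 total 123; lower one of the high values by 2 (still ≥ 28) to hit 121.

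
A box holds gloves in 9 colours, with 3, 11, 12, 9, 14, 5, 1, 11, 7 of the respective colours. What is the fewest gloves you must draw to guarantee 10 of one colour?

62

In the worst case you take as many as possible of each colour without reaching 10: 3 + 9 + 9 + 9 + 9 + 5 + 1 + 9 + 7 = 61.
The next one must give 10 of some colour, so 61 + 1 = 62.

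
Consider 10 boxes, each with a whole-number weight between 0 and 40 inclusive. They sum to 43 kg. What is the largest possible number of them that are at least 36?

With k values at 36 or above and the rest at least 0, the sum is at least 0 + 36k.
Since the sum is 43, we need 36k ≤ 43, i.e. k ≤ 1.
k = 1 is achieved by 1 value at 36 and 9 at 0, total 36; add 7 to one value (staying below 36) to reach 43.

1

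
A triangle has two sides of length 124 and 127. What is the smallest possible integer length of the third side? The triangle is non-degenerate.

The third side must exceed |124 − 127| = 3.
The smallest integer above 3 is 4.

4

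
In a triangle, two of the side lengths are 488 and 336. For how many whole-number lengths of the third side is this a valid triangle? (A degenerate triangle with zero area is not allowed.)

671

The triangle inequality gives |488 − 336| < c < 488 + 336, i.e. 152 < c < 824.
So c can be any integer from 153 to 823: 671 values.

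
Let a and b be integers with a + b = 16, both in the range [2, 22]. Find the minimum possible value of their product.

28

ab = a(16 − a) is concave in a, so over [2, 14] it is minimized at an endpoint.
The extreme feasible split is a = 2, b = 14, giving ab = 28.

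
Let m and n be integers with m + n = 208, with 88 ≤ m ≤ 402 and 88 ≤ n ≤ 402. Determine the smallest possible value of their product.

mn = m(208 − m) is concave in m, so over [88, 120] it is minimized at an endpoint.
At the endpoint m = 88, n = 208 − 88 = 120, so mn = 88 × 120 = 10560.

10560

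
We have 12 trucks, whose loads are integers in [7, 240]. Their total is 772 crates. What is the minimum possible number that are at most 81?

3

Let j be the number exceeding 81. Then the total is ≥ 82·j + 7·(12 − j) = 84 + 75j.
So 75j ≤ 688 and j ≤ 9; hence at least 12 − 9 = 3 are ≤ 81.
Exactly 3 works: 3 values at 7 and 9 at 82 total 759; raise one of the low values by 13 (still ≤ 81) to hit 772.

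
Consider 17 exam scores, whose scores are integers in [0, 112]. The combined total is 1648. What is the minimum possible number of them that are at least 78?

If only k of them are at least 78, the other 17 − k are at most 77, so the total is at most k·112 + (17 − k)·77.
This must reach 1648, so k·112 + (17 − k)·77 ≥ 1648, giving k ≥ 10.
Exactly 10 works: 10 values at 112 and 7 at 77 total 1659; lower one of the high values by 11 (still ≥ 78) to hit 1648.

10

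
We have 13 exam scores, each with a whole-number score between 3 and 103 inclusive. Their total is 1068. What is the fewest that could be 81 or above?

2

Each value short of 81 is at most 80, costing at least 103 − 80 = 23 against the maximum total of 1339.
We can afford to lose at most 1339 − 1068 = 271, so at most ⌊271/23⌋ = 11 fall short, and at least 2 are ≥ 81.
Exactly 2 works: 2 values at 103 and 11 at 80 total 1086; lower one of the high values by 18 (still ≥ 81) to hit 1068.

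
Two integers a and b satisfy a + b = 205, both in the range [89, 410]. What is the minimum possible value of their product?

10324

ab = a(205 − a) is concave in a, so over [89, 116] it is minimized at an endpoint.
At the endpoint a = 89, b = 205 − 89 = 116, so ab = 89 × 116 = 10324.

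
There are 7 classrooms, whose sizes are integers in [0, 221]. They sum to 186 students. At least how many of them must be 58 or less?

Let j be the number exceeding 58. Then the total is ≥ 59·j + 0·(7 − j) = 0 + 59j.
So 59j ≤ 186 and j ≤ 3; hence at least 7 − 3 = 4 are ≤ 58.
Exactly 4 works: 4 values at 0 and 3 at 59 total 177; raise one of the low values by 9 (still ≤ 58) to hit 186.

4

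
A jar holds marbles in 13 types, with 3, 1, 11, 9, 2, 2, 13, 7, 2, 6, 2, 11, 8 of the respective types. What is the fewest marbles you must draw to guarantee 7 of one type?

55

In the worst case you take as many as possible of each type without reaching 7: 3 + 1 + 6 + 6 + 2 + 2 + 6 + 6 + 2 + 6 + 2 + 6 + 6 = 54.
The next one must give 7 of some type, so 54 + 1 = 55.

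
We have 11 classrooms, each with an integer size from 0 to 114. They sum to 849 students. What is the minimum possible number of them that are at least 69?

If only k of them are at least 69, the other 11 − k are at most 68, so the total is at most k·114 + (11 − k)·68.
This must reach 849, so k·114 + (11 − k)·68 ≥ 849, giving k ≥ 3.
Exactly 3 works: 3 values at 114 and 8 at 68 total 886; lower one of the high values by 37 (still ≥ 69) to hit 849.

3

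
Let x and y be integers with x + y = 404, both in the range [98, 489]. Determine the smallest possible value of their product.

29988

For a fixed sum, xy is smallest when x and y are as far apart as possible.
At the endpoint x = 98, y = 404 − 98 = 306, so xy = 98 × 306 = 29988.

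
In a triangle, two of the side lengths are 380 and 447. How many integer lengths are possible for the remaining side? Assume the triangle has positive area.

759

The triangle inequality gives |380 − 447| < c < 380 + 447, i.e. 67 < c < 827.
So c can be any integer from 68 to 826: 759 values.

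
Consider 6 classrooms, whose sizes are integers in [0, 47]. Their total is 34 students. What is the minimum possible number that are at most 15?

4

If only k of them are at most 15, the other 6 − k are at least 16, so the total is at least (6 − k)·16 + k·0.
This is ≤ 34, so (6 − k)·16 + 0k ≤ 34, which gives k ≥ 4.
Exactly 4 works: 4 values at 0 and 2 at 16 total 32; raise one of the low values by 2 (still ≤ 15) to hit 34.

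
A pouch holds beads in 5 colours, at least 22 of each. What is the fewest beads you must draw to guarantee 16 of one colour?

76

In the worst case you draw 15 of each of the 5 colours: 5 × 15 = 75.
One more forces 16 of some colour, so 75 + 1 = 76.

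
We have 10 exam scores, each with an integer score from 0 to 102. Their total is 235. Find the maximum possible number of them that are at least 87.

If k of the values are ≥ 87, the total is ≥ 87k + 0(10 − k).
Setting 87k + 0(10 − k) ≤ 235 gives 87k ≤ 235, so k ≤ 2.
k = 2 is achieved by 2 values at 87 and 8 at 0, total 174; add 61 to one value (staying below 87) to reach 235.

2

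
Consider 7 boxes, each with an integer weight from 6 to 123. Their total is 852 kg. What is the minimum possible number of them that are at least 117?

6

Suppose at most 7 − j of them reach 117; then j values are ≤ 116 and the rest ≤ 123.
The total is then ≤ 116·j + 123·(7 − j) = 861 − 7j. For this to be ≥ 852 we need j ≤ 1, so at least 7 − 1 = 6 must reach 117.
Exactly 6 works: 6 values at 123 and 1 at 116 total 854; lower one of the high values by 2 (still ≥ 117) to hit 852.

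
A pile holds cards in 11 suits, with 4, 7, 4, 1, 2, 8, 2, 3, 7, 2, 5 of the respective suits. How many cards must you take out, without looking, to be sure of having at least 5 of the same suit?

In the worst case you take as many as possible of each suit without reaching 5: 4 + 4 + 4 + 1 + 2 + 4 + 2 + 3 + 4 + 2 + 4 = 34.
The next one must give 5 of some suit, so 34 + 1 = 35.

35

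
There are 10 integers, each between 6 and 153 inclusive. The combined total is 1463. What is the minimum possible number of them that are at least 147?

1

If only k of them are at least 147, the other 10 − k are at most 146, so the total is at most k·153 + (10 − k)·146.
This must reach 1463, so k·153 + (10 − k)·146 ≥ 1463, giving k ≥ 1.
Exactly 1 works: 1 value at 153 and 9 at 146 total 1467; lower one of the high values by 4 (still ≥ 147) to hit 1463.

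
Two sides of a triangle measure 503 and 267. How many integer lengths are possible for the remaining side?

533

The triangle inequality gives |503 − 267| < c < 503 + 267, i.e. 236 < c < 770.
So c can be any integer from 237 to 769: 533 values.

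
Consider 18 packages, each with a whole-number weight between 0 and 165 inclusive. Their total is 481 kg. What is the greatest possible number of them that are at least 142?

3

With k values at 142 or above and the rest at least 0, the sum is at least 0 + 142k.
Since the sum is 481, we need 142k ≤ 481, i.e. k ≤ 3.
k = 3 is achieved by 3 values at 142 and 15 at 0, total 426; add 55 to one value (staying below 142) to reach 481.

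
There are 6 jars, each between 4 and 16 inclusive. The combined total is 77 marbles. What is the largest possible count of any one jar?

Maximizing one value means minimizing the remaining 5.
The other 5 contribute at least 5 × 4 = 20, leaving at most 77 − 20 = 57.
But each jar is capped at 16, so the maximum is 16.
Achievable: one at 16 and the other 5 totalling 61, which fits since 5 × 4 ≤ 61 ≤ 5 × 16.

16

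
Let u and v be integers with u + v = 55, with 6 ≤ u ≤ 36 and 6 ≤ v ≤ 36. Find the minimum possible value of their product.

For a fixed sum, uv is smallest when u and v are as far apart as possible.
At the endpoint u = 19, v = 55 − 19 = 36, so uv = 19 × 36 = 684.

684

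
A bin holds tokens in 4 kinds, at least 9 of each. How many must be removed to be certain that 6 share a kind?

You could draw 5 of every kind without reaching 6 of any — 20 in all.
One more forces 6 of some kind, so 20 + 1 = 21.

21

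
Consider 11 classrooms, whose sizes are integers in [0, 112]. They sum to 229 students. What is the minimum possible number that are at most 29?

4

Let j be the number exceeding 29. Then the total is ≥ 30·j + 0·(11 − j) = 0 + 30j.
So 30j ≤ 229 and j ≤ 7; hence at least 11 − 7 = 4 are ≤ 29.
Exactly 4 works: 4 values at 0 and 7 at 30 total 210; raise one of the low values by 19 (still ≤ 29) to hit 229.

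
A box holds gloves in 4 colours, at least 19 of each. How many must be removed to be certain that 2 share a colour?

You could draw 1 of every colour without reaching 2 of any — 4 in all.
One more forces 2 of some colour, so 4 + 1 = 5.

5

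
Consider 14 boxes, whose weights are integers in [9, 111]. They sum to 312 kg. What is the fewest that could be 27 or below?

If only k of them are at most 27, the other 14 − k are at least 28, so the total is at least (14 − k)·28 + k·9.
This is ≤ 312, so (14 − k)·28 + 9k ≤ 312, which gives k ≥ 5.
Exactly 5 works: 5 values at 9 and 9 at 28 total 297; raise one of the low values by 15 (still ≤ 27) to hit 312.

5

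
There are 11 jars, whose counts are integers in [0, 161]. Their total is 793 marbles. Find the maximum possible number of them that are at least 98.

8

If k of the values are ≥ 98, the total is ≥ 98k + 0(11 − k).
Setting 98k + 0(11 − k) ≤ 793 gives 98k ≤ 793, so k ≤ 8.
k = 8 is achieved by 8 values at 98 and 3 at 0, total 784; add 9 to one value (staying below 98) to reach 793.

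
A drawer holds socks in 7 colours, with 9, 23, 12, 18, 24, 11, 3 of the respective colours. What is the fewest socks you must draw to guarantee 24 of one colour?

100

In the worst case you take as many as possible of each colour without reaching 24: 9 + 23 + 12 + 18 + 23 + 11 + 3 = 99.
The next one must give 24 of some colour, so 99 + 1 = 100.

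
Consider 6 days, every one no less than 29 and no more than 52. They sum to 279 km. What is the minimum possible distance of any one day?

Minimizing one value means maximizing the remaining 5.
The other 5 can take up 5 × 52 = 260 ≥ 279 − 29, so one day can sit at its floor of 29.
Achievable: one at 29 and the other 5 totalling 250, which fits since 5 × 29 ≤ 250 ≤ 5 × 52.

29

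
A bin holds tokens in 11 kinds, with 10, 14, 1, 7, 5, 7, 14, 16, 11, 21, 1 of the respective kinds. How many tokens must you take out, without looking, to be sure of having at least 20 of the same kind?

106

In the worst case you take as many as possible of each kind without reaching 20: 10 + 14 + 1 + 7 + 5 + 7 + 14 + 16 + 11 + 19 + 1 = 105.
The next one must give 20 of some kind, so 105 + 1 = 106.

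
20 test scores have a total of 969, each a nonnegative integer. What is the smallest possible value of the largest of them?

49

Some value must be at least ⌈969/20⌉ = 49, since 20 × 48 = 960 < 969.
Taking 11 copies of 48 and 9 copies of 49 gives exactly 969, so 49 is attained.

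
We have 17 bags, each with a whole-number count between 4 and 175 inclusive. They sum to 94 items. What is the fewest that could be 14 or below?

15

If only k of them are at most 14, the other 17 − k are at least 15, so the total is at least (17 − k)·15 + k·4.
This is ≤ 94, so (17 − k)·15 + 4k ≤ 94, which gives k ≥ 15.
Exactly 15 works: 15 values at 4 and 2 at 15 total 90; raise one of the low values by 4 (still ≤ 14) to hit 94.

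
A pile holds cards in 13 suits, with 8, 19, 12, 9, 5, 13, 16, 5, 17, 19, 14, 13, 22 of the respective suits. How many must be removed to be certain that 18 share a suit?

164

In the worst case you take as many as possible of each suit without reaching 18: 8 + 17 + 12 + 9 + 5 + 13 + 16 + 5 + 17 + 17 + 14 + 13 + 17 = 163.
The next one must give 18 of some suit, so 163 + 1 = 164.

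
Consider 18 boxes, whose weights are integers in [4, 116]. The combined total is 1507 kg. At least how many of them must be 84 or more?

Suppose at most 18 − j of them reach 84; then j values are ≤ 83 and the rest ≤ 116.
The total is then ≤ 83·j + 116·(18 − j) = 2088 − 33j. For this to be ≥ 1507 we need j ≤ 17, so at least 18 − 17 = 1 must reach 84.
Exactly 1 works: 1 value at 116 and 17 at 83 total 1527; lower one of the high values by 20 (still ≥ 84) to hit 1507.

1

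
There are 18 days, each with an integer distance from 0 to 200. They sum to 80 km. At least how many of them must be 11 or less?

12

Each value above 11 is at least 12, contributing at least 12 − 0 = 12 above the floor 0.
The sum exceeds the floor total 0 by 80, so at most ⌊80/12⌋ = 6 exceed 11, and at least 12 are ≤ 11.
Exactly 12 works: 12 values at 0 and 6 at 12 total 72; raise one of the low values by 8 (still ≤ 11) to hit 80.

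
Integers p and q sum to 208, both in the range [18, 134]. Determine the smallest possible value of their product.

For a fixed sum, pq is smallest when p and q are as far apart as possible.
The extreme feasible split is p = 74, q = 134, giving pq = 9916.

9916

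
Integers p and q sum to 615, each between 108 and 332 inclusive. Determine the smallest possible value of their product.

pq = p(615 − p) is concave in p, so over [283, 332] it is minimized at an endpoint.
The extreme feasible split is p = 283, q = 332, giving pq = 93956.

93956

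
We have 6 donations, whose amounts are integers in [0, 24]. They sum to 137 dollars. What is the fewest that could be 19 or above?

5

Suppose at most 6 − j of them reach 19; then j values are ≤ 18 and the rest ≤ 24.
The total is then ≤ 18·j + 24·(6 − j) = 144 − 6j. For this to be ≥ 137 we need j ≤ 1, so at least 6 − 1 = 5 must reach 19.
Exactly 5 works: 5 values at 24 and 1 at 18 total 138; lower one of the high values by 1 (still ≥ 19) to hit 137.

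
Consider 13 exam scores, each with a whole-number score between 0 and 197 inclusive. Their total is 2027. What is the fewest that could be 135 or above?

5

If only k of them are at least 135, the other 13 − k are at most 134, so the total is at most k·197 + (13 − k)·134.
This must reach 2027, so k·197 + (13 − k)·134 ≥ 2027, giving k ≥ 5.
Exactly 5 works: 5 values at 197 and 8 at 134 total 2057; lower one of the high values by 30 (still ≥ 135) to hit 2027.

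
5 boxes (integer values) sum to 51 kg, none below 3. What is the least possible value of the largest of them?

11

Some value must be at least ⌈51/5⌉ = 11, since 5 × 10 = 50 < 51.
Taking 4 copies of 10 and 1 copy of 11 gives exactly 51, so 11 is attained.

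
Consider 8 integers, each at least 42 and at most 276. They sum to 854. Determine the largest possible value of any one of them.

276

Maximizing one value means minimizing the remaining 7.
The other 7 contribute at least 7 × 42 = 294, leaving at most 854 − 294 = 560.
But each integer is capped at 276, so the maximum is 276.
Achievable: one at 276 and the other 7 totalling 578, which fits since 7 × 42 ≤ 578 ≤ 7 × 276.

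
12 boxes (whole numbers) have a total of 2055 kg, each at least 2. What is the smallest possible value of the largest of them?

If every one of the 12 were at most 171, the total would be at most 12 × 171 = 2052 < 2055.
Equality holds with 3 values of 172 and 9 values of 171.

172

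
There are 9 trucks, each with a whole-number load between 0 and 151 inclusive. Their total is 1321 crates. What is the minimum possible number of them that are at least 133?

Suppose at most 9 − j of them reach 133; then j values are ≤ 132 and the rest ≤ 151.
The total is then ≤ 132·j + 151·(9 − j) = 1359 − 19j. For this to be ≥ 1321 we need j ≤ 2, so at least 9 − 2 = 7 must reach 133.
Exactly 7 works: 7 values at 151 and 2 at 132 total 1321.

7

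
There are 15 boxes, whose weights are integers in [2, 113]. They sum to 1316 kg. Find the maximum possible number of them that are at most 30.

4

Each value at 30 or below falls at least 113 − 30 = 83 short of the ceiling 113.
The ceiling total is 15 × 113 = 1695, and we need 1316, so at most ⌊(1695 − 1316)/83⌋ = 4 can be that low.
k = 4 is achieved by 4 values at 30 and 11 at 113, total 1363; lower one of the 113's by 47 (still > 30) to reach 1316.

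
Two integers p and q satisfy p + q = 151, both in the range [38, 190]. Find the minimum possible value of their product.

4294

Since p + q is fixed, pushing one of them to its bound minimizes the product.
The extreme feasible split is p = 38, q = 113, giving pq = 4294.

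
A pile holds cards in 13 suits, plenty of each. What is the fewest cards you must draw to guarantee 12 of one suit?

144

You could draw 11 of every suit without reaching 12 of any — 143 in all.
One more forces 12 of some suit, so 143 + 1 = 144.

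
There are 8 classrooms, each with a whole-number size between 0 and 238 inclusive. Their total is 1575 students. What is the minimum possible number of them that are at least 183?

3

If only k of them are at least 183, the other 8 − k are at most 182, so the total is at most k·238 + (8 − k)·182.
This must reach 1575, so k·238 + (8 − k)·182 ≥ 1575, giving k ≥ 3.
Exactly 3 works: 3 values at 238 and 5 at 182 total 1624; lower one of the high values by 49 (still ≥ 183) to hit 1575.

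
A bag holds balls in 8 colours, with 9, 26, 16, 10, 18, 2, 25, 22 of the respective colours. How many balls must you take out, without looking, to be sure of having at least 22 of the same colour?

In the worst case you take as many as possible of each colour without reaching 22: 9 + 21 + 16 + 10 + 18 + 2 + 21 + 21 = 118.
The next one must give 22 of some colour, so 118 + 1 = 119.

119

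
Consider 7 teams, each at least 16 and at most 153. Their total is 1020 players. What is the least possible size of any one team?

To make one team as small as possible, make the other 6 as large as possible.
The other 6 contribute at most 6 × 153 = 918, leaving at least 1020 − 918 = 102.
Since 102 ≥ 16, this is achievable: one at 102 and 6 at 153.

102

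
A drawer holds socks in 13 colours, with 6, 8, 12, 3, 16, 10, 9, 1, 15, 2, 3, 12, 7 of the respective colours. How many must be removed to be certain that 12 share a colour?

94

In the worst case you take as many as possible of each colour without reaching 12: 6 + 8 + 11 + 3 + 11 + 10 + 9 + 1 + 11 + 2 + 3 + 11 + 7 = 93.
The next one must give 12 of some colour, so 93 + 1 = 94.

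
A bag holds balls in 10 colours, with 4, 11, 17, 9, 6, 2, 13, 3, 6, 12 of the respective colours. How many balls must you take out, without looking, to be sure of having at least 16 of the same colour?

82

In the worst case you take as many as possible of each colour without reaching 16: 4 + 11 + 15 + 9 + 6 + 2 + 13 + 3 + 6 + 12 = 81.
The next one must give 16 of some colour, so 81 + 1 = 82.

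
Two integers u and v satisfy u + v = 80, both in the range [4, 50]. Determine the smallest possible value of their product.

1500

Since u + v is fixed, pushing one of them to its bound minimizes the product.
The extreme feasible split is u = 30, v = 50, giving uv = 1500.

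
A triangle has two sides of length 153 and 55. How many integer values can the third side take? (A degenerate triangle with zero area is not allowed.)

The triangle inequality gives |153 − 55| < c < 153 + 55, i.e. 98 < c < 208.
So c can be any integer from 99 to 207: 109 values.

109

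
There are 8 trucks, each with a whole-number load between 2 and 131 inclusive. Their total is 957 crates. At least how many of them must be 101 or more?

Suppose at most 8 − j of them reach 101; then j values are ≤ 100 and the rest ≤ 131.
The total is then ≤ 100·j + 131·(8 − j) = 1048 − 31j. For this to be ≥ 957 we need j ≤ 2, so at least 8 − 2 = 6 must reach 101.
Exactly 6 works: 6 values at 131 and 2 at 100 total 986; lower one of the high values by 29 (still ≥ 101) to hit 957.

6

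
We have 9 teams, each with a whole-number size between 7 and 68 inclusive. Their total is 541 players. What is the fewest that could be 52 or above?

If only k of them are at least 52, the other 9 − k are at most 51, so the total is at most k·68 + (9 − k)·51.
This must reach 541, so k·68 + (9 − k)·51 ≥ 541, giving k ≥ 5.
Exactly 5 works: 5 values at 68 and 4 at 51 total 544; lower one of the high values by 3 (still ≥ 52) to hit 541.

5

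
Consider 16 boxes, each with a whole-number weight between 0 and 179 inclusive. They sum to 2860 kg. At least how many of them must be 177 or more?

15

Each value short of 177 is at most 176, costing at least 179 − 176 = 3 against the maximum total of 2864.
We can afford to lose at most 2864 − 2860 = 4, so at most ⌊4/3⌋ = 1 fall short, and at least 15 are ≥ 177.
Exactly 15 works: 15 values at 179 and 1 at 176 total 2861; lower one of the high values by 1 (still ≥ 177) to hit 2860.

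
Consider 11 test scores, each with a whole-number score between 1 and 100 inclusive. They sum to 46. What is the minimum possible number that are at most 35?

10

If only k of them are at most 35, the other 11 − k are at least 36, so the total is at least (11 − k)·36 + k·1.
This is ≤ 46, so (11 − k)·36 + 1k ≤ 46, which gives k ≥ 10.
Exactly 10 works: 10 values at 1 and 1 at 36 total 46.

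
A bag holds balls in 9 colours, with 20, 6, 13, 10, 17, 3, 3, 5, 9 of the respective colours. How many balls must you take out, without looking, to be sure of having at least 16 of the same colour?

In the worst case you take as many as possible of each colour without reaching 16: 15 + 6 + 13 + 10 + 15 + 3 + 3 + 5 + 9 = 79.
The next one must give 16 of some colour, so 79 + 1 = 80.

80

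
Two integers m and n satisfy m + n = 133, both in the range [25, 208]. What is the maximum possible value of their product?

4422

mn = m(133 − m) is maximized when m is as near 133/2 as the bounds allow.
Taking m = 66 and n = 67 (both in [25, 208]) gives mn = 4422.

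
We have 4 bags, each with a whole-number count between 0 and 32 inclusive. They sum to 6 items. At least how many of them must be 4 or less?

Each value above 4 is at least 5, contributing at least 5 − 0 = 5 above the floor 0.
The sum exceeds the floor total 0 by 6, so at most ⌊6/5⌋ = 1 exceed 4, and at least 3 are ≤ 4.
Exactly 3 works: 3 values at 0 and 1 at 5 total 5; raise one of the low values by 1 (still ≤ 4) to hit 6.

3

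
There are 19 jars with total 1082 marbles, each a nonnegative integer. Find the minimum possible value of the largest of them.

If every one of the 19 were at most 56, the total would be at most 19 × 56 = 1064 < 1082.
Taking 1 copy of 56 and 18 copies of 57 gives exactly 1082, so 57 is attained.

57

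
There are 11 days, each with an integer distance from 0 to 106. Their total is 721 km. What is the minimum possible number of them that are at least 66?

1

If only k of them are at least 66, the other 11 − k are at most 65, so the total is at most k·106 + (11 − k)·65.
This must reach 721, so k·106 + (11 − k)·65 ≥ 721, giving k ≥ 1.
Exactly 1 works: 1 value at 106 and 10 at 65 total 756; lower one of the high values by 35 (still ≥ 66) to hit 721.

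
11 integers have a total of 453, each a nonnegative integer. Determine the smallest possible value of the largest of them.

If every one of the 11 were at most 41, the total would be at most 11 × 41 = 451 < 453.
Taking 9 copies of 41 and 2 copies of 42 gives exactly 453, so 42 is attained.

42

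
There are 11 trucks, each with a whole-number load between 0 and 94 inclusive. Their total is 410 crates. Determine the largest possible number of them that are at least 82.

5

Suppose k of them are at least 82. Those contribute at least 82 each and the other 11 − k at least 0 each.
So the total is at least 82k + 0(11 − k) = 0 + 82k. This must be ≤ 410, giving k ≤ 5.
k = 5 is achieved by 5 values at 82 and 6 at 0, total 410.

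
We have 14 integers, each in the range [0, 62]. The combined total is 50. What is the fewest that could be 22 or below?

12

Let j be the number exceeding 22. Then the total is ≥ 23·j + 0·(14 − j) = 0 + 23j.
So 23j ≤ 50 and j ≤ 2; hence at least 14 − 2 = 12 are ≤ 22.
Exactly 12 works: 12 values at 0 and 2 at 23 total 46; raise one of the low values by 4 (still ≤ 22) to hit 50.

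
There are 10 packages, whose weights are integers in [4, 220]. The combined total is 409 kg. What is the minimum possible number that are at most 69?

Each value above 69 is at least 70, contributing at least 70 − 4 = 66 above the floor 4.
The sum exceeds the floor total 40 by 369, so at most ⌊369/66⌋ = 5 exceed 69, and at least 5 are ≤ 69.
Exactly 5 works: 5 values at 4 and 5 at 70 total 370; raise one of the low values by 39 (still ≤ 69) to hit 409.

5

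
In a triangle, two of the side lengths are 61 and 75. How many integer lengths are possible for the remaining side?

121

The triangle inequality gives |61 − 75| < c < 61 + 75, i.e. 14 < c < 136.
So c can be any integer from 15 to 135: 121 values.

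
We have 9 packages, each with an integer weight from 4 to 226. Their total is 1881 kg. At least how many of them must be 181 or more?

Suppose at most 9 − j of them reach 181; then j values are ≤ 180 and the rest ≤ 226.
The total is then ≤ 180·j + 226·(9 − j) = 2034 − 46j. For this to be ≥ 1881 we need j ≤ 3, so at least 9 − 3 = 6 must reach 181.
Exactly 6 works: 6 values at 226 and 3 at 180 total 1896; lower one of the high values by 15 (still ≥ 181) to hit 1881.

6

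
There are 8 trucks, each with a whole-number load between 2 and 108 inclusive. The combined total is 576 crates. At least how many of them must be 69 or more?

Each value short of 69 is at most 68, costing at least 108 − 68 = 40 against the maximum total of 864.
We can afford to lose at most 864 − 576 = 288, so at most ⌊288/40⌋ = 7 fall short, and at least 1 are ≥ 69.
Exactly 1 works: 1 value at 108 and 7 at 68 total 584; lower one of the high values by 8 (still ≥ 69) to hit 576.

1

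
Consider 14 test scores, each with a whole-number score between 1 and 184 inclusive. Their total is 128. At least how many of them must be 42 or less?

If only k of them are at most 42, the other 14 − k are at least 43, so the total is at least (14 − k)·43 + k·1.
This is ≤ 128, so (14 − k)·43 + 1k ≤ 128, which gives k ≥ 12.
Exactly 12 works: 12 values at 1 and 2 at 43 total 98; raise one of the low values by 30 (still ≤ 42) to hit 128.

12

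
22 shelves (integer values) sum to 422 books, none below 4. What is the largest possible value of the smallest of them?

If every one of the 22 were at least 20, the total would be at least 22 × 20 = 440 > 422.
Equality holds with 18 values of 19 and 4 values of 20.

19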